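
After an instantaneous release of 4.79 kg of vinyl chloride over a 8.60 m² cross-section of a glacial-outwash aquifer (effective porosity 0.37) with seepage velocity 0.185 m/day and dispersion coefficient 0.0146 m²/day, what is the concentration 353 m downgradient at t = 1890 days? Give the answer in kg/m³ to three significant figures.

0.0730 kg/m³

For an instantaneous plane source, C(x,t) = M/(n_e·A·√(4πDt)) · exp(−(x−vt)²/(4Dt)), with n_e·A the pore (flow) area.
Plume center vt = 0.185 × 1890 = 349.65 m, so the well at 353 m is 3.35 m downgradient of the peak.
√(4πDt) = 18.62 m, giving peak height M/(n_e·A·√(4πDt)) = 4.79/(0.37 × 8.60 × 18.62) = 0.08085 kg/m³.
(x−vt)²/(4Dt) = (3.35)²/(4 × 0.0146 × 1890) = 0.1017; exp(−0.1017) = 0.9033.
C = 0.08085 × 0.9033 = 0.0730 kg/m³.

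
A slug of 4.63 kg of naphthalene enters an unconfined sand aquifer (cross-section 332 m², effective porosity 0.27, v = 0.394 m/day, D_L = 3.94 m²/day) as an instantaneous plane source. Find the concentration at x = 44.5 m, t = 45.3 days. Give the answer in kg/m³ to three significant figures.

0.000403 kg/m³

For an instantaneous plane source, C(x,t) = M/(n_e·A·√(4πDt)) · exp(−(x−vt)²/(4Dt)), with n_e·A the pore (flow) area.
Plume center vt = 0.394 × 45.3 = 17.8482 m, so the well at 44.5 m is 26.6518 m downgradient of the peak.
√(4πDt) = 47.36 m, giving peak height M/(n_e·A·√(4πDt)) = 4.63/(0.27 × 332 × 47.36) = 0.001091 kg/m³.
(x−vt)²/(4Dt) = (26.6518)²/(4 × 3.94 × 45.3) = 0.9949; exp(−0.9949) = 0.3698.
C = 0.001091 × 0.3698 = 0.000403 kg/m³.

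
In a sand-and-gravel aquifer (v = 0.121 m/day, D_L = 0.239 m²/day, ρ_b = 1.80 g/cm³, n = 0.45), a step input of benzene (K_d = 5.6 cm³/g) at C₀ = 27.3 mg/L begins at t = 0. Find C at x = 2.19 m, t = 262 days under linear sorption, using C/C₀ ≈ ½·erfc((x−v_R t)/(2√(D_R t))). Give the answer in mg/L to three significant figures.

Retardation factor R = 1 + ρ_b·K_d/n = 1 + 1.80 × 5.6/0.45 = 23.40.
Sorption retards both mechanisms: v_R = v/R = 0.005171 m/day, D_R = D/R = 0.01021 m²/day.
v_R·t = 0.005171 × 262 = 1.354802 m; 2√(D_R t) = 3.271 m; argument = (2.19 − 1.354802)/3.271 = 0.2553.
C = C₀ × ½·erfc(0.2553) = 27.3 × 0.3590 = 9.80 mg/L.

9.80 mg/L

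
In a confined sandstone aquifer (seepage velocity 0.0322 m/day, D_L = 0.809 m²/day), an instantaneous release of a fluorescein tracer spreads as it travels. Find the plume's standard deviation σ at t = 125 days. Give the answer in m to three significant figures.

14.2 m

Dispersive spreading gives a Gaussian with σ² = 2Dt; advection only shifts the center.
σ = √(2 × 0.809 × 125) = 14.2 m.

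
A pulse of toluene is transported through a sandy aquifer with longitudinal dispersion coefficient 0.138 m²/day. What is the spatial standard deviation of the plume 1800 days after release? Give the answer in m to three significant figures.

22.3 m

Dispersive spreading gives a Gaussian with σ² = 2Dt; advection only shifts the center.
σ = √(2 × 0.138 × 1800) = 22.3 m.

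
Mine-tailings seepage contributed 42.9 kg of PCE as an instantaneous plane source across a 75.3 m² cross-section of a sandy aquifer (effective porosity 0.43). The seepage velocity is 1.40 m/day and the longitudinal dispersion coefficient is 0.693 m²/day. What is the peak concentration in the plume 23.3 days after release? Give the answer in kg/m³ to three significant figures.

0.0930 kg/m³

The peak of an instantaneous 1D plume sits at x = vt; there the Gaussian factor is 1 and C_max = M/(n_e·A·√(4πDt)), where n_e·A is the pore area the mass is dissolved in.
√(4πDt) = √(4π × 0.693 × 23.3) = 14.24 m, so C_max = 42.9/(0.43 × 75.3 × 14.24) = 0.0930 kg/m³.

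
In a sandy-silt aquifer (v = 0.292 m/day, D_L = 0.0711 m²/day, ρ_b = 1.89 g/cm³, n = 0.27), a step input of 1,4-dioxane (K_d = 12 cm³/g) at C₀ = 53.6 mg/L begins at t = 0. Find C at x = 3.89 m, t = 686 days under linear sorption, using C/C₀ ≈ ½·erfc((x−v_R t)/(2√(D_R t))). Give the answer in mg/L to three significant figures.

Retardation factor R = 1 + ρ_b·K_d/n = 1 + 1.89 × 12/0.27 = 85.00.
Sorption retards both mechanisms: v_R = v/R = 0.003435 m/day, D_R = D/R = 0.0008365 m²/day.
v_R·t = 0.003435 × 686 = 2.35641 m; 2√(D_R t) = 1.515 m; argument = (3.89 − 2.35641)/1.515 = 1.012.
C = C₀ × ½·erfc(1.012) = 53.6 × 0.07619 = 4.08 mg/L.

4.08 mg/L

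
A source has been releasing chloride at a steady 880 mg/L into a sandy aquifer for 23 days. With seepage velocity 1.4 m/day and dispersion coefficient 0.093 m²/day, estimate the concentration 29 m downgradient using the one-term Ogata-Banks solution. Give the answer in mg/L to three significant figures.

826 mg/L

For a continuous step input, C/C₀ ≈ ½·erfc((x−vt)/(2√(Dt))).
vt = 1.4 × 23 = 32.2 m and 2√(Dt) = 2√(0.093 × 23) = 2.925 m.
Argument (x−vt)/(2√(Dt)) = (29 − 32.2)/2.925 = -1.094; ½·erfc(-1.094) = 0.9391.
C = 880 × 0.9391 = 826 mg/L.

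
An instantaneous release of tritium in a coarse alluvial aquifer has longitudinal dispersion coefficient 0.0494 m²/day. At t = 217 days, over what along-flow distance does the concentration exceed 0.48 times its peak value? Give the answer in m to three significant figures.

11.2 m

The plume is Gaussian with σ = √(2Dt) = √(2 × 0.0494 × 217) = 4.630 m.
C/C_peak = exp(−Δx²/(2σ²)) = 0.48 ⇒ Δx = σ·√(−2 ln 0.48) = 4.630 × 1.212 = 5.612 m.
Width = 2Δx = 11.2 m.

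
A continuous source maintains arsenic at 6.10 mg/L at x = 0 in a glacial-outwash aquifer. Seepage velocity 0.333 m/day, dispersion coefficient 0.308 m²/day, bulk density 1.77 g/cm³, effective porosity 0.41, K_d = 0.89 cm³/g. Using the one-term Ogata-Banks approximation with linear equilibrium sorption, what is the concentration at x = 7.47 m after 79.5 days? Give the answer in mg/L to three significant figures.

Retardation factor R = 1 + ρ_b·K_d/n = 1 + 1.77 × 0.89/0.41 = 4.842.
Sorption retards both mechanisms: v_R = v/R = 0.06877 m/day, D_R = D/R = 0.06361 m²/day.
v_R·t = 0.06877 × 79.5 = 5.467215 m; 2√(D_R t) = 4.498 m; argument = (7.47 − 5.467215)/4.498 = 0.4453.
C = C₀ × ½·erfc(0.4453) = 6.10 × 0.2644 = 1.61 mg/L.

1.61 mg/L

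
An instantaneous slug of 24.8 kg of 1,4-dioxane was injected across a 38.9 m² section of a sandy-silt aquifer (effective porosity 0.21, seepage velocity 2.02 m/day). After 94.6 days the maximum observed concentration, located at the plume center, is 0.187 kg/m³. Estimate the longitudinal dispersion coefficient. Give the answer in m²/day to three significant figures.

0.222 m²/day

At the plume center C_max = M/(n_e·A·√(4πDt)), so D = M²/(4πt·(n_e·A·C_max)²).
n_e·A·C_max = 0.21 × 38.9 × 0.187 = 1.528 kg/m.
D = 24.8²/(4π × 94.6 × 1.528²) = 0.222 m²/day.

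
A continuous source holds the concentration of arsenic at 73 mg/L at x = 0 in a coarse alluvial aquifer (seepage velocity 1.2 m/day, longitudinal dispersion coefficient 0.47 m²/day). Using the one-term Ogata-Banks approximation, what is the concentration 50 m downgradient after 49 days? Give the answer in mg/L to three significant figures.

65.9 mg/L

For a continuous step input, C/C₀ ≈ ½·erfc((x−vt)/(2√(Dt))).
vt = 1.2 × 49 = 58.8 m and 2√(Dt) = 2√(0.47 × 49) = 9.598 m.
Argument (x−vt)/(2√(Dt)) = (50 − 58.8)/9.598 = -0.9169; ½·erfc(-0.9169) = 0.9026.
C = 73 × 0.9026 = 65.9 mg/L.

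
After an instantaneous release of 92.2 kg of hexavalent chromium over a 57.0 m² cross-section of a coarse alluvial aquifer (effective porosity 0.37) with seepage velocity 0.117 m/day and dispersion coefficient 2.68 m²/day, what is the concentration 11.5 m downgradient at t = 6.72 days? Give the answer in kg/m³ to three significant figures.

For an instantaneous plane source, C(x,t) = M/(n_e·A·√(4πDt)) · exp(−(x−vt)²/(4Dt)), with n_e·A the pore (flow) area.
Plume center vt = 0.117 × 6.72 = 0.78624 m, so the well at 11.5 m is 10.71376 m downgradient of the peak.
√(4πDt) = 15.04 m, giving peak height M/(n_e·A·√(4πDt)) = 92.2/(0.37 × 57.0 × 15.04) = 0.2907 kg/m³.
(x−vt)²/(4Dt) = (10.71376)²/(4 × 2.68 × 6.72) = 1.593; exp(−1.593) = 0.2033.
C = 0.2907 × 0.2033 = 0.0591 kg/m³.

0.0591 kg/m³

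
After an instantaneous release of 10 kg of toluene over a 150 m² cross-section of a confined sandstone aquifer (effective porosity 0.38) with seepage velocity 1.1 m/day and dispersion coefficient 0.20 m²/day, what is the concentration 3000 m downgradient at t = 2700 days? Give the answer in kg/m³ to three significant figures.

For an instantaneous plane source, C(x,t) = M/(n_e·A·√(4πDt)) · exp(−(x−vt)²/(4Dt)), with n_e·A the pore (flow) area.
Plume center vt = 1.1 × 2700 = 2970 m, so the well at 3000 m is 30 m downgradient of the peak.
√(4πDt) = 82.38 m, giving peak height M/(n_e·A·√(4πDt)) = 10/(0.38 × 150 × 82.38) = 0.002130 kg/m³.
(x−vt)²/(4Dt) = (30)²/(4 × 0.20 × 2700) = 0.4167; exp(−0.4167) = 0.6592.
C = 0.002130 × 0.6592 = 0.00140 kg/m³.

0.00140 kg/m³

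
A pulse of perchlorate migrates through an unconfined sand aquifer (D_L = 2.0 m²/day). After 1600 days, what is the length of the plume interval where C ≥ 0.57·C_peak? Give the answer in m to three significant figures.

170 m

The plume is Gaussian with σ = √(2Dt) = √(2 × 2.0 × 1600) = 80.00 m.
C/C_peak = exp(−Δx²/(2σ²)) = 0.57 ⇒ Δx = σ·√(−2 ln 0.57) = 80.00 × 1.060 = 84.80 m.
Width = 2Δx = 170 m.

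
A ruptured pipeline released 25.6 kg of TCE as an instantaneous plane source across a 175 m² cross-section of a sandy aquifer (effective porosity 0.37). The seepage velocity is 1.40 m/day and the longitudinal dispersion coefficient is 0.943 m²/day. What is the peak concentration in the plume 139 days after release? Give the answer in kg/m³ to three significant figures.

The peak of an instantaneous 1D plume sits at x = vt; there the Gaussian factor is 1 and C_max = M/(n_e·A·√(4πDt)), where n_e·A is the pore area the mass is dissolved in.
√(4πDt) = √(4π × 0.943 × 139) = 40.59 m, so C_max = 25.6/(0.37 × 175 × 40.59) = 0.00974 kg/m³.

0.00974 kg/m³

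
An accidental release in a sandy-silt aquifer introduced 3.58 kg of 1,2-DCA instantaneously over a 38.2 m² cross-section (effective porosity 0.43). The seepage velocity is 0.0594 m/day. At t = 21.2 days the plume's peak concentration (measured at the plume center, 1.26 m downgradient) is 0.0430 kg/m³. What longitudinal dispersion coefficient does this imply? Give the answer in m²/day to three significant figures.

At the plume center C_max = M/(n_e·A·√(4πDt)), so D = M²/(4πt·(n_e·A·C_max)²).
n_e·A·C_max = 0.43 × 38.2 × 0.0430 = 0.7063 kg/m.
D = 3.58²/(4π × 21.2 × 0.7063²) = 0.0964 m²/day.

0.0964 m²/day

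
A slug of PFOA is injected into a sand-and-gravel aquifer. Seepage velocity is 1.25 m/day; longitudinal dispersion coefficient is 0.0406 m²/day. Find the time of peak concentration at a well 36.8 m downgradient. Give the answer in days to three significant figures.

29.4 days

For the 1D instantaneous-source solution, setting ∂C/∂t = 0 at fixed x gives v²t² + 2Dt − x² = 0, so t = (√(D² + v²x²) − D)/v².
√(D² + v²x²) = √(0.0406² + 1.25² × 36.8²) = 46.00; v² = 1.5625.
t = (46.00 − 0.0406)/1.5625 = 29.4 days (vs. the pure-advection estimate x/v = 29.4 d).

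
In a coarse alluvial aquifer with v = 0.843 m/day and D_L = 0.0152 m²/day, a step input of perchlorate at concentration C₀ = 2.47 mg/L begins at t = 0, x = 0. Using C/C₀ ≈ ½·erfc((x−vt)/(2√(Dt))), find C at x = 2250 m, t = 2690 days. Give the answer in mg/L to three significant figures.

For a continuous step input, C/C₀ ≈ ½·erfc((x−vt)/(2√(Dt))).
vt = 0.843 × 2690 = 2267.67 m and 2√(Dt) = 2√(0.0152 × 2690) = 12.79 m.
Argument (x−vt)/(2√(Dt)) = (2250 − 2267.67)/12.79 = -1.382; ½·erfc(-1.382) = 0.9747.
C = 2.47 × 0.9747 = 2.41 mg/L.

2.41 mg/L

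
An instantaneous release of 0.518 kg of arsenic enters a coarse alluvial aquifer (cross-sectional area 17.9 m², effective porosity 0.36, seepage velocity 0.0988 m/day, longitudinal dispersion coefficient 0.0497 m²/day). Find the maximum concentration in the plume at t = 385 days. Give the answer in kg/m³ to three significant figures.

0.00518 kg/m³

The peak of an instantaneous 1D plume sits at x = vt; there the Gaussian factor is 1 and C_max = M/(n_e·A·√(4πDt)), where n_e·A is the pore area the mass is dissolved in.
√(4πDt) = √(4π × 0.0497 × 385) = 15.51 m, so C_max = 0.518/(0.36 × 17.9 × 15.51) = 0.00518 kg/m³.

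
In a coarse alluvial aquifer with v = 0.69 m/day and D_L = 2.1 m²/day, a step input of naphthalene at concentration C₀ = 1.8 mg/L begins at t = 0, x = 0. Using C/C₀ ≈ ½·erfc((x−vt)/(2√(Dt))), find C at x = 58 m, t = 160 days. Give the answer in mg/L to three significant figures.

1.76 mg/L

For a continuous step input, C/C₀ ≈ ½·erfc((x−vt)/(2√(Dt))).
vt = 0.69 × 160 = 110.4 m and 2√(Dt) = 2√(2.1 × 160) = 36.66 m.
Argument (x−vt)/(2√(Dt)) = (58 − 110.4)/36.66 = -1.429; ½·erfc(-1.429) = 0.9784.
C = 1.8 × 0.9784 = 1.76 mg/L.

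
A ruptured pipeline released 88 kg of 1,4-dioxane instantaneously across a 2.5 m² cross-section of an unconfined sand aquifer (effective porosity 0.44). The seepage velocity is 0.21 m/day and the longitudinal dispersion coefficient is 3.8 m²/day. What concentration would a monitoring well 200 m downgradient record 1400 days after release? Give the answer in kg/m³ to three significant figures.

For an instantaneous plane source, C(x,t) = M/(n_e·A·√(4πDt)) · exp(−(x−vt)²/(4Dt)), with n_e·A the pore (flow) area.
Plume center vt = 0.21 × 1400 = 294 m, so the well at 200 m is 94 m upgradient of the peak.
√(4πDt) = 258.6 m, giving peak height M/(n_e·A·√(4πDt)) = 88/(0.44 × 2.5 × 258.6) = 0.3094 kg/m³.
(x−vt)²/(4Dt) = (-94)²/(4 × 3.8 × 1400) = 0.4152; exp(−0.4152) = 0.6602.
C = 0.3094 × 0.6602 = 0.204 kg/m³.

0.204 kg/m³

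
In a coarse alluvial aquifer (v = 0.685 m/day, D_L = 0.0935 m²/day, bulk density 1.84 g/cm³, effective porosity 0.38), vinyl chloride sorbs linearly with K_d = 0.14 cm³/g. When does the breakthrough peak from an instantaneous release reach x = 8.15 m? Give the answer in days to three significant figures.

19.6 days

Retardation factor R = 1 + ρ_b·K_d/n = 1 + 1.84 × 0.14/0.38 = 1.678.
Sorption retards both mechanisms: v_R = v/R = 0.4082 m/day, D_R = D/R = 0.05572 m²/day.
Peak time from v_R²t² + 2D_R t − x² = 0: t = (√(D_R² + v_R²x²) − D_R)/v_R².
√(D_R² + v_R²x²) = √(0.05572² + 0.4082² × 8.15²) = 3.327; v_R² = 0.1666.
t = (3.327 − 0.05572)/0.1666 = 19.6 days.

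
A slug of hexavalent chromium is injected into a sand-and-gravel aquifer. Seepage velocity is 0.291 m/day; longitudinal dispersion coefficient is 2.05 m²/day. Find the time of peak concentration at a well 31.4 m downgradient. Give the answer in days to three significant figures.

86.4 days

For the 1D instantaneous-source solution, setting ∂C/∂t = 0 at fixed x gives v²t² + 2Dt − x² = 0, so t = (√(D² + v²x²) − D)/v².
√(D² + v²x²) = √(2.05² + 0.291² × 31.4²) = 9.365; v² = 0.084681.
t = (9.365 − 2.05)/0.084681 = 86.4 days (vs. the pure-advection estimate x/v = 108 d).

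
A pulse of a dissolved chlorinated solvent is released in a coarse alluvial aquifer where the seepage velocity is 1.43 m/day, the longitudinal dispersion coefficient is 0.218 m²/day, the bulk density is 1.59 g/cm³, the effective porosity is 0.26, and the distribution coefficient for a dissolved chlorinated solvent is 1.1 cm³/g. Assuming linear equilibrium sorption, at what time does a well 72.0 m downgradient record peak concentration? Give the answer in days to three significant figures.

388 days

Retardation factor R = 1 + ρ_b·K_d/n = 1 + 1.59 × 1.1/0.26 = 7.727.
Sorption retards both mechanisms: v_R = v/R = 0.1851 m/day, D_R = D/R = 0.02821 m²/day.
Peak time from v_R²t² + 2D_R t − x² = 0: t = (√(D_R² + v_R²x²) − D_R)/v_R².
√(D_R² + v_R²x²) = √(0.02821² + 0.1851² × 72.0²) = 13.33; v_R² = 0.03426.
t = (13.33 − 0.02821)/0.03426 = 388 days.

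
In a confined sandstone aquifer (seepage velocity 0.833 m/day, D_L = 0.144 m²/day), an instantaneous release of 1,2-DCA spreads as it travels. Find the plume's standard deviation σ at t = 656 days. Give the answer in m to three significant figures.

Dispersive spreading gives a Gaussian with σ² = 2Dt; advection only shifts the center.
σ = √(2 × 0.144 × 656) = 13.7 m.

13.7 m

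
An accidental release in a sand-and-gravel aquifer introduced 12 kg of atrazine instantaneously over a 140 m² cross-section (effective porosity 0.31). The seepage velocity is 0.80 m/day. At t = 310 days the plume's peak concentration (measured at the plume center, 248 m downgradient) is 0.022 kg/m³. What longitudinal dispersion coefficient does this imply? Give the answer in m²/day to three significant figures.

0.0405 m²/day

At the plume center C_max = M/(n_e·A·√(4πDt)), so D = M²/(4πt·(n_e·A·C_max)²).
n_e·A·C_max = 0.31 × 140 × 0.022 = 0.9548 kg/m.
D = 12²/(4π × 310 × 0.9548²) = 0.0405 m²/day.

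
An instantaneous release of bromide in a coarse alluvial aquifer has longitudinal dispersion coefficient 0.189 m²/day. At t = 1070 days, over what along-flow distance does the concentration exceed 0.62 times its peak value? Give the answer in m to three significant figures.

The plume is Gaussian with σ = √(2Dt) = √(2 × 0.189 × 1070) = 20.11 m.
C/C_peak = exp(−Δx²/(2σ²)) = 0.62 ⇒ Δx = σ·√(−2 ln 0.62) = 20.11 × 0.9778 = 19.66 m.
Width = 2Δx = 39.3 m.

39.3 m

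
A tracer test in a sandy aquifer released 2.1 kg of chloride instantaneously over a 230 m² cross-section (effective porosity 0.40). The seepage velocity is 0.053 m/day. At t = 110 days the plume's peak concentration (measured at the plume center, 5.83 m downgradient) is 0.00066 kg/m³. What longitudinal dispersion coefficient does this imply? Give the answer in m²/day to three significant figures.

At the plume center C_max = M/(n_e·A·√(4πDt)), so D = M²/(4πt·(n_e·A·C_max)²).
n_e·A·C_max = 0.40 × 230 × 0.00066 = 0.06072 kg/m.
D = 2.1²/(4π × 110 × 0.06072²) = 0.865 m²/day.

0.865 m²/day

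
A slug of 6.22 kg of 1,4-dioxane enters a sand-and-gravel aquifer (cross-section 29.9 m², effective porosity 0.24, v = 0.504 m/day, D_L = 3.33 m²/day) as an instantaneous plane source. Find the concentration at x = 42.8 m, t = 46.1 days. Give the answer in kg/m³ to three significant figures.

0.0106 kg/m³

For an instantaneous plane source, C(x,t) = M/(n_e·A·√(4πDt)) · exp(−(x−vt)²/(4Dt)), with n_e·A the pore (flow) area.
Plume center vt = 0.504 × 46.1 = 23.2344 m, so the well at 42.8 m is 19.5656 m downgradient of the peak.
√(4πDt) = 43.92 m, giving peak height M/(n_e·A·√(4πDt)) = 6.22/(0.24 × 29.9 × 43.92) = 0.01974 kg/m³.
(x−vt)²/(4Dt) = (19.5656)²/(4 × 3.33 × 46.1) = 0.6234; exp(−0.6234) = 0.5361.
C = 0.01974 × 0.5361 = 0.0106 kg/m³.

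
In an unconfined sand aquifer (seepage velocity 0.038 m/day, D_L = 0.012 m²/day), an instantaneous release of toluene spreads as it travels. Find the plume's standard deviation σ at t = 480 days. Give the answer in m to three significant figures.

Dispersive spreading gives a Gaussian with σ² = 2Dt; advection only shifts the center.
σ = √(2 × 0.012 × 480) = 3.39 m.

3.39 m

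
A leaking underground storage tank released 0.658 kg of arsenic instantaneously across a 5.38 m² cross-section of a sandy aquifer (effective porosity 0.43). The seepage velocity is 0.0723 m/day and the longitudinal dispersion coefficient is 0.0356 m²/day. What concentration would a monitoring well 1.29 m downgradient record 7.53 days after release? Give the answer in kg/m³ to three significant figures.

For an instantaneous plane source, C(x,t) = M/(n_e·A·√(4πDt)) · exp(−(x−vt)²/(4Dt)), with n_e·A the pore (flow) area.
Plume center vt = 0.0723 × 7.53 = 0.544419 m, so the well at 1.29 m is 0.745581 m downgradient of the peak.
√(4πDt) = 1.835 m, giving peak height M/(n_e·A·√(4πDt)) = 0.658/(0.43 × 5.38 × 1.835) = 0.1550 kg/m³.
(x−vt)²/(4Dt) = (0.745581)²/(4 × 0.0356 × 7.53) = 0.5184; exp(−0.5184) = 0.5955.
C = 0.1550 × 0.5955 = 0.0923 kg/m³.

0.0923 kg/m³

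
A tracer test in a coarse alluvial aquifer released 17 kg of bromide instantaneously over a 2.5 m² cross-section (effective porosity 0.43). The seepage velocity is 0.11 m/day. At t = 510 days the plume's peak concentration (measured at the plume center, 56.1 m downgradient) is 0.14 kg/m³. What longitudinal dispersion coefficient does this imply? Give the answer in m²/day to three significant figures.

At the plume center C_max = M/(n_e·A·√(4πDt)), so D = M²/(4πt·(n_e·A·C_max)²).
n_e·A·C_max = 0.43 × 2.5 × 0.14 = 0.1505 kg/m.
D = 17²/(4π × 510 × 0.1505²) = 1.99 m²/day.

1.99 m²/day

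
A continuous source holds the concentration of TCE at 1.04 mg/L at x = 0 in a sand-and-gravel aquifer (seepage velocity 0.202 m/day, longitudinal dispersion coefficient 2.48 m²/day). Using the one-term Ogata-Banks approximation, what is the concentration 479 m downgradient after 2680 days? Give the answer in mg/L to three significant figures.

0.734 mg/L

For a continuous step input, C/C₀ ≈ ½·erfc((x−vt)/(2√(Dt))).
vt = 0.202 × 2680 = 541.36 m and 2√(Dt) = 2√(2.48 × 2680) = 163.1 m.
Argument (x−vt)/(2√(Dt)) = (479 − 541.36)/163.1 = -0.3823; ½·erfc(-0.3823) = 0.7056.
C = 1.04 × 0.7056 = 0.734 mg/L.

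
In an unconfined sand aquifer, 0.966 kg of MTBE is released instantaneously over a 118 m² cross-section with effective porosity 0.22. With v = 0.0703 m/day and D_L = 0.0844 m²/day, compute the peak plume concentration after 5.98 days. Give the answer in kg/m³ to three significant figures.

0.0148 kg/m³

The peak of an instantaneous 1D plume sits at x = vt; there the Gaussian factor is 1 and C_max = M/(n_e·A·√(4πDt)), where n_e·A is the pore area the mass is dissolved in.
√(4πDt) = √(4π × 0.0844 × 5.98) = 2.518 m, so C_max = 0.966/(0.22 × 118 × 2.518) = 0.0148 kg/m³.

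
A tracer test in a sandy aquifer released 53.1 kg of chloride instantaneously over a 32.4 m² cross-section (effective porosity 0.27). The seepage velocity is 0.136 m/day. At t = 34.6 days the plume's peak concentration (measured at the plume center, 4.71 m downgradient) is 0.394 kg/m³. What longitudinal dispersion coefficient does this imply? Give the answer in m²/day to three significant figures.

At the plume center C_max = M/(n_e·A·√(4πDt)), so D = M²/(4πt·(n_e·A·C_max)²).
n_e·A·C_max = 0.27 × 32.4 × 0.394 = 3.447 kg/m.
D = 53.1²/(4π × 34.6 × 3.447²) = 0.546 m²/day.

0.546 m²/day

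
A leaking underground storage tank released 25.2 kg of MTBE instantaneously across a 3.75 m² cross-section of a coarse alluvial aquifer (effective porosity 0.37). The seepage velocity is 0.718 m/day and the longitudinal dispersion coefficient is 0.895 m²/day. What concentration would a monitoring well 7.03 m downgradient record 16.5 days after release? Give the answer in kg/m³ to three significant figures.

For an instantaneous plane source, C(x,t) = M/(n_e·A·√(4πDt)) · exp(−(x−vt)²/(4Dt)), with n_e·A the pore (flow) area.
Plume center vt = 0.718 × 16.5 = 11.847 m, so the well at 7.03 m is 4.817 m upgradient of the peak.
√(4πDt) = 13.62 m, giving peak height M/(n_e·A·√(4πDt)) = 25.2/(0.37 × 3.75 × 13.62) = 1.333 kg/m³.
(x−vt)²/(4Dt) = (-4.817)²/(4 × 0.895 × 16.5) = 0.3928; exp(−0.3928) = 0.6752.
C = 1.333 × 0.6752 = 0.900 kg/m³.

0.900 kg/m³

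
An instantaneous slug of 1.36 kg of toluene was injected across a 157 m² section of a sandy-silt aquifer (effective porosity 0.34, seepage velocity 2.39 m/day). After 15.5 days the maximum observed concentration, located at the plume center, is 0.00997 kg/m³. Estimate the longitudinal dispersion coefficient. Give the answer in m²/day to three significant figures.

At the plume center C_max = M/(n_e·A·√(4πDt)), so D = M²/(4πt·(n_e·A·C_max)²).
n_e·A·C_max = 0.34 × 157 × 0.00997 = 0.5322 kg/m.
D = 1.36²/(4π × 15.5 × 0.5322²) = 0.0335 m²/day.

0.0335 m²/day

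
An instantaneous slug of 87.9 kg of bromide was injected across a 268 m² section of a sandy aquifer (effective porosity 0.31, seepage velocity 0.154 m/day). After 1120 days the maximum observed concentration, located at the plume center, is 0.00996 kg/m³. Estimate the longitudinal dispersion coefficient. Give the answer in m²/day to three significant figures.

At the plume center C_max = M/(n_e·A·√(4πDt)), so D = M²/(4πt·(n_e·A·C_max)²).
n_e·A·C_max = 0.31 × 268 × 0.00996 = 0.8275 kg/m.
D = 87.9²/(4π × 1120 × 0.8275²) = 0.802 m²/day.

0.802 m²/day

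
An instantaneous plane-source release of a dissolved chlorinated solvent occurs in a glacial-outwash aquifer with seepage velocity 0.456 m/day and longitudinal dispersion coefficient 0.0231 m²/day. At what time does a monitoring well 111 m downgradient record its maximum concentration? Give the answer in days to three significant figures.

For the 1D instantaneous-source solution, setting ∂C/∂t = 0 at fixed x gives v²t² + 2Dt − x² = 0, so t = (√(D² + v²x²) − D)/v².
√(D² + v²x²) = √(0.0231² + 0.456² × 111²) = 50.62; v² = 0.207936.
t = (50.62 − 0.0231)/0.207936 = 243 days (vs. the pure-advection estimate x/v = 243 d).

243 days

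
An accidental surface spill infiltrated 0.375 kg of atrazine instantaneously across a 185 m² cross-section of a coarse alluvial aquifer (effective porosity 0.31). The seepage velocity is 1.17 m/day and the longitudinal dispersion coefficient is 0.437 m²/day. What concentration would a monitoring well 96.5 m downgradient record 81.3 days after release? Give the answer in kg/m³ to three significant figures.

0.000305 kg/m³

For an instantaneous plane source, C(x,t) = M/(n_e·A·√(4πDt)) · exp(−(x−vt)²/(4Dt)), with n_e·A the pore (flow) area.
Plume center vt = 1.17 × 81.3 = 95.121 m, so the well at 96.5 m is 1.379 m downgradient of the peak.
√(4πDt) = 21.13 m, giving peak height M/(n_e·A·√(4πDt)) = 0.375/(0.31 × 185 × 21.13) = 0.0003095 kg/m³.
(x−vt)²/(4Dt) = (1.379)²/(4 × 0.437 × 81.3) = 0.01338; exp(−0.01338) = 0.9867.
C = 0.0003095 × 0.9867 = 0.000305 kg/m³.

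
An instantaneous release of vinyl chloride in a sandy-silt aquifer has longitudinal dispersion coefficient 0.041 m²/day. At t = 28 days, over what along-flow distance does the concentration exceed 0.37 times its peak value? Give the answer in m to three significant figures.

The plume is Gaussian with σ = √(2Dt) = √(2 × 0.041 × 28) = 1.515 m.
C/C_peak = exp(−Δx²/(2σ²)) = 0.37 ⇒ Δx = σ·√(−2 ln 0.37) = 1.515 × 1.410 = 2.136 m.
Width = 2Δx = 4.27 m.

4.27 m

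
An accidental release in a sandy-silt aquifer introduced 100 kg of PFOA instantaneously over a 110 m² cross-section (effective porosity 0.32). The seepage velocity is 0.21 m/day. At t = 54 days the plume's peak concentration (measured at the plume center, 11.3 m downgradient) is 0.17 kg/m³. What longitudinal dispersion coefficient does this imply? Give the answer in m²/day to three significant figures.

0.412 m²/day

At the plume center C_max = M/(n_e·A·√(4πDt)), so D = M²/(4πt·(n_e·A·C_max)²).
n_e·A·C_max = 0.32 × 110 × 0.17 = 5.984 kg/m.
D = 100²/(4π × 54 × 5.984²) = 0.412 m²/day.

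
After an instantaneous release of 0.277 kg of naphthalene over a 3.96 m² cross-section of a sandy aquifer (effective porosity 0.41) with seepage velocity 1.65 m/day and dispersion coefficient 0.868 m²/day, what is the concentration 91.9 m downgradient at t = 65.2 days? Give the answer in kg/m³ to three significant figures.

0.00216 kg/m³

For an instantaneous plane source, C(x,t) = M/(n_e·A·√(4πDt)) · exp(−(x−vt)²/(4Dt)), with n_e·A the pore (flow) area.
Plume center vt = 1.65 × 65.2 = 107.58 m, so the well at 91.9 m is 15.68 m upgradient of the peak.
√(4πDt) = 26.67 m, giving peak height M/(n_e·A·√(4πDt)) = 0.277/(0.41 × 3.96 × 26.67) = 0.006397 kg/m³.
(x−vt)²/(4Dt) = (-15.68)²/(4 × 0.868 × 65.2) = 1.086; exp(−1.086) = 0.3376.
C = 0.006397 × 0.3376 = 0.00216 kg/m³.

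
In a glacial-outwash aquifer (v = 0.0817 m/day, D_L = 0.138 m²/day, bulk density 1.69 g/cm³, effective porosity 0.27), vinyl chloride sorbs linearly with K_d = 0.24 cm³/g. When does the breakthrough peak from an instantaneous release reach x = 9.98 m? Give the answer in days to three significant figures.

258 days

Retardation factor R = 1 + ρ_b·K_d/n = 1 + 1.69 × 0.24/0.27 = 2.502.
Sorption retards both mechanisms: v_R = v/R = 0.03265 m/day, D_R = D/R = 0.05516 m²/day.
Peak time from v_R²t² + 2D_R t − x² = 0: t = (√(D_R² + v_R²x²) − D_R)/v_R².
√(D_R² + v_R²x²) = √(0.05516² + 0.03265² × 9.98²) = 0.3305; v_R² = 0.001066.
t = (0.3305 − 0.05516)/0.001066 = 258 days.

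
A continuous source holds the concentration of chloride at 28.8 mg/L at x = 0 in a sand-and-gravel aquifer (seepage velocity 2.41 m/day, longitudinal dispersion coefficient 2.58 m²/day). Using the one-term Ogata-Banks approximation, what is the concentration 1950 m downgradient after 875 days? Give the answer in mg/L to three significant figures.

For a continuous step input, C/C₀ ≈ ½·erfc((x−vt)/(2√(Dt))).
vt = 2.41 × 875 = 2108.75 m and 2√(Dt) = 2√(2.58 × 875) = 95.03 m.
Argument (x−vt)/(2√(Dt)) = (1950 − 2108.75)/95.03 = -1.671; ½·erfc(-1.671) = 0.9909.
C = 28.8 × 0.9909 = 28.5 mg/L.

28.5 mg/L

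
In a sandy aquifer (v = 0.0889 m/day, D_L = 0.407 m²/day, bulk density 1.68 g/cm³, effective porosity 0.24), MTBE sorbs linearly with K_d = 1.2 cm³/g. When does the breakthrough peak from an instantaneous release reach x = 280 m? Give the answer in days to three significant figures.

Retardation factor R = 1 + ρ_b·K_d/n = 1 + 1.68 × 1.2/0.24 = 9.400.
Sorption retards both mechanisms: v_R = v/R = 0.009457 m/day, D_R = D/R = 0.04330 m²/day.
Peak time from v_R²t² + 2D_R t − x² = 0: t = (√(D_R² + v_R²x²) − D_R)/v_R².
√(D_R² + v_R²x²) = √(0.04330² + 0.009457² × 280²) = 2.648; v_R² = 8.943e-05.
t = (2.648 − 0.04330)/8.943e-05 = 29100 days.

29100 days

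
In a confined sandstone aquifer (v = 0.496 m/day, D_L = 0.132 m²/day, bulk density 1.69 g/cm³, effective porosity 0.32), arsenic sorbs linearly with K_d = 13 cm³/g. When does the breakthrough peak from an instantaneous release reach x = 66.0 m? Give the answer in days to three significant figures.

Retardation factor R = 1 + ρ_b·K_d/n = 1 + 1.69 × 13/0.32 = 69.66.
Sorption retards both mechanisms: v_R = v/R = 0.007120 m/day, D_R = D/R = 0.001895 m²/day.
Peak time from v_R²t² + 2D_R t − x² = 0: t = (√(D_R² + v_R²x²) − D_R)/v_R².
√(D_R² + v_R²x²) = √(0.001895² + 0.007120² × 66.0²) = 0.4699; v_R² = 5.069e-05.
t = (0.4699 − 0.001895)/5.069e-05 = 9230 days.

9230 days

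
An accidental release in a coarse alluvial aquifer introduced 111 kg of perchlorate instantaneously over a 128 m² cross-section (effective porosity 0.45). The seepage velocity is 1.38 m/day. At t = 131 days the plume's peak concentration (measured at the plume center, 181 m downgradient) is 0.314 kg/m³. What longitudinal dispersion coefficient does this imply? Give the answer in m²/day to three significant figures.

0.0229 m²/day

At the plume center C_max = M/(n_e·A·√(4πDt)), so D = M²/(4πt·(n_e·A·C_max)²).
n_e·A·C_max = 0.45 × 128 × 0.314 = 18.09 kg/m.
D = 111²/(4π × 131 × 18.09²) = 0.0229 m²/day.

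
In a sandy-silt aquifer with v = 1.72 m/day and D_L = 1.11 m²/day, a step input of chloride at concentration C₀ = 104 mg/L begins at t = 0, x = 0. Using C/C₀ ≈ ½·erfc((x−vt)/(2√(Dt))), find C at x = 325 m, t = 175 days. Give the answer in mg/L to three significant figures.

11.6 mg/L

For a continuous step input, C/C₀ ≈ ½·erfc((x−vt)/(2√(Dt))).
vt = 1.72 × 175 = 301 m and 2√(Dt) = 2√(1.11 × 175) = 27.87 m.
Argument (x−vt)/(2√(Dt)) = (325 − 301)/27.87 = 0.8611; ½·erfc(0.8611) = 0.1117.
C = 104 × 0.1117 = 11.6 mg/L.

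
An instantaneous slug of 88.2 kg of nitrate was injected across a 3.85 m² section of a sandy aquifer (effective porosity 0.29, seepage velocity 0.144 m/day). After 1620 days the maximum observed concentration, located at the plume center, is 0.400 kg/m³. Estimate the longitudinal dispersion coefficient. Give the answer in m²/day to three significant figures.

At the plume center C_max = M/(n_e·A·√(4πDt)), so D = M²/(4πt·(n_e·A·C_max)²).
n_e·A·C_max = 0.29 × 3.85 × 0.400 = 0.4466 kg/m.
D = 88.2²/(4π × 1620 × 0.4466²) = 1.92 m²/day.

1.92 m²/day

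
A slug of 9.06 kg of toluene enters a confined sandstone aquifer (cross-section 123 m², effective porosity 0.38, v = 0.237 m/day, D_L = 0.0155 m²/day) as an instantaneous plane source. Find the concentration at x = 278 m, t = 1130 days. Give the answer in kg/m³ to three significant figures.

0.00297 kg/m³

For an instantaneous plane source, C(x,t) = M/(n_e·A·√(4πDt)) · exp(−(x−vt)²/(4Dt)), with n_e·A the pore (flow) area.
Plume center vt = 0.237 × 1130 = 267.81 m, so the well at 278 m is 10.19 m downgradient of the peak.
√(4πDt) = 14.84 m, giving peak height M/(n_e·A·√(4πDt)) = 9.06/(0.38 × 123 × 14.84) = 0.01306 kg/m³.
(x−vt)²/(4Dt) = (10.19)²/(4 × 0.0155 × 1130) = 1.482; exp(−1.482) = 0.2272.
C = 0.01306 × 0.2272 = 0.00297 kg/m³.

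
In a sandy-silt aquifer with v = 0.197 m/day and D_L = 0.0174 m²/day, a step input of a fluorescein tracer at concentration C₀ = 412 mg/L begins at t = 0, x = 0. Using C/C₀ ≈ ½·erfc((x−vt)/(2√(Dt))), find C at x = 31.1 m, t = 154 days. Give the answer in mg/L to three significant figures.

153 mg/L

For a continuous step input, C/C₀ ≈ ½·erfc((x−vt)/(2√(Dt))).
vt = 0.197 × 154 = 30.338 m and 2√(Dt) = 2√(0.0174 × 154) = 3.274 m.
Argument (x−vt)/(2√(Dt)) = (31.1 − 30.338)/3.274 = 0.2327; ½·erfc(0.2327) = 0.3710.
C = 412 × 0.3710 = 153 mg/L.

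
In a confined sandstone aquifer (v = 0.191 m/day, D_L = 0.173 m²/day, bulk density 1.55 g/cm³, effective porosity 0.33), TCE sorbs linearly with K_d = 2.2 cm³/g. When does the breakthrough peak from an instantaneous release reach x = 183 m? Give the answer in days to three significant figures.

10800 days

Retardation factor R = 1 + ρ_b·K_d/n = 1 + 1.55 × 2.2/0.33 = 11.33.
Sorption retards both mechanisms: v_R = v/R = 0.01686 m/day, D_R = D/R = 0.01527 m²/day.
Peak time from v_R²t² + 2D_R t − x² = 0: t = (√(D_R² + v_R²x²) − D_R)/v_R².
√(D_R² + v_R²x²) = √(0.01527² + 0.01686² × 183²) = 3.085; v_R² = 0.0002843.
t = (3.085 − 0.01527)/0.0002843 = 10800 days.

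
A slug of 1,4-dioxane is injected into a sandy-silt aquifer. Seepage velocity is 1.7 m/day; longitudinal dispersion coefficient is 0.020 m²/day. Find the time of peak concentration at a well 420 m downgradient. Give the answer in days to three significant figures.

For the 1D instantaneous-source solution, setting ∂C/∂t = 0 at fixed x gives v²t² + 2Dt − x² = 0, so t = (√(D² + v²x²) − D)/v².
√(D² + v²x²) = √(0.020² + 1.7² × 420²) = 714.0; v² = 2.89.
t = (714.0 − 0.020)/2.89 = 247 days (vs. the pure-advection estimate x/v = 247 d).

247 days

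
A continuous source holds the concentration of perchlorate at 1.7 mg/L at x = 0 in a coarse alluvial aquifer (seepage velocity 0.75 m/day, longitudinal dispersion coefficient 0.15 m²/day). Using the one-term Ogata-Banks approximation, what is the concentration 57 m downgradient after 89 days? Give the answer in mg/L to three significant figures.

1.65 mg/L

For a continuous step input, C/C₀ ≈ ½·erfc((x−vt)/(2√(Dt))).
vt = 0.75 × 89 = 66.75 m and 2√(Dt) = 2√(0.15 × 89) = 7.308 m.
Argument (x−vt)/(2√(Dt)) = (57 − 66.75)/7.308 = -1.334; ½·erfc(-1.334) = 0.9704.
C = 1.7 × 0.9704 = 1.65 mg/L.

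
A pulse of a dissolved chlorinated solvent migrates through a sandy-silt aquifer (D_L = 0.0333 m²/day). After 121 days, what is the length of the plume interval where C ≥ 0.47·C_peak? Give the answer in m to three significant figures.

The plume is Gaussian with σ = √(2Dt) = √(2 × 0.0333 × 121) = 2.839 m.
C/C_peak = exp(−Δx²/(2σ²)) = 0.47 ⇒ Δx = σ·√(−2 ln 0.47) = 2.839 × 1.229 = 3.489 m.
Width = 2Δx = 6.98 m.

6.98 m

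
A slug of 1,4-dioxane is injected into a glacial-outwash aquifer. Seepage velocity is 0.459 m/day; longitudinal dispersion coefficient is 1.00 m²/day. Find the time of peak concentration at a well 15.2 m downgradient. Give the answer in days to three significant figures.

For the 1D instantaneous-source solution, setting ∂C/∂t = 0 at fixed x gives v²t² + 2Dt − x² = 0, so t = (√(D² + v²x²) − D)/v².
√(D² + v²x²) = √(1.00² + 0.459² × 15.2²) = 7.048; v² = 0.210681.
t = (7.048 − 1.00)/0.210681 = 28.7 days (vs. the pure-advection estimate x/v = 33.1 d).

28.7 days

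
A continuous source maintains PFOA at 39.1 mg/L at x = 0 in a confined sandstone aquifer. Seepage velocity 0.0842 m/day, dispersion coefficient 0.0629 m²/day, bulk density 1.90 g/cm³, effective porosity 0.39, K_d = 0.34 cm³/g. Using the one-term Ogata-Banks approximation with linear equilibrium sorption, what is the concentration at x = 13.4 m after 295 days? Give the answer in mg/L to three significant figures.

5.45 mg/L

Retardation factor R = 1 + ρ_b·K_d/n = 1 + 1.90 × 0.34/0.39 = 2.656.
Sorption retards both mechanisms: v_R = v/R = 0.03170 m/day, D_R = D/R = 0.02368 m²/day.
v_R·t = 0.03170 × 295 = 9.3515 m; 2√(D_R t) = 5.286 m; argument = (13.4 − 9.3515)/5.286 = 0.7659.
C = C₀ × ½·erfc(0.7659) = 39.1 × 0.1394 = 5.45 mg/L.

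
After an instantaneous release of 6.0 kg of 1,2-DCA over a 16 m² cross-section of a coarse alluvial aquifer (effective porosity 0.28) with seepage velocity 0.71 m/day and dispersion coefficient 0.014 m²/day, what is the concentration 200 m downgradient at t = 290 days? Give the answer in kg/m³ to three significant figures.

For an instantaneous plane source, C(x,t) = M/(n_e·A·√(4πDt)) · exp(−(x−vt)²/(4Dt)), with n_e·A the pore (flow) area.
Plume center vt = 0.71 × 290 = 205.9 m, so the well at 200 m is 5.9 m upgradient of the peak.
√(4πDt) = 7.143 m, giving peak height M/(n_e·A·√(4πDt)) = 6.0/(0.28 × 16 × 7.143) = 0.1875 kg/m³.
(x−vt)²/(4Dt) = (-5.9)²/(4 × 0.014 × 290) = 2.143; exp(−2.143) = 0.1173.
C = 0.1875 × 0.1173 = 0.0220 kg/m³.

0.0220 kg/m³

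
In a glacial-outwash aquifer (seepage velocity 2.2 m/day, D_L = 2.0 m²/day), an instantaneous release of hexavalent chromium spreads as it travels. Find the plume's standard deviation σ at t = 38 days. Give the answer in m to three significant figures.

Dispersive spreading gives a Gaussian with σ² = 2Dt; advection only shifts the center.
σ = √(2 × 2.0 × 38) = 12.3 m.

12.3 m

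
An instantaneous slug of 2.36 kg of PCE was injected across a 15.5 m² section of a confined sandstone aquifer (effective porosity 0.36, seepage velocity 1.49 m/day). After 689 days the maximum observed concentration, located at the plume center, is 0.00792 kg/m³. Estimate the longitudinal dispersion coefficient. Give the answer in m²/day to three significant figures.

At the plume center C_max = M/(n_e·A·√(4πDt)), so D = M²/(4πt·(n_e·A·C_max)²).
n_e·A·C_max = 0.36 × 15.5 × 0.00792 = 0.04419 kg/m.
D = 2.36²/(4π × 689 × 0.04419²) = 0.329 m²/day.

0.329 m²/day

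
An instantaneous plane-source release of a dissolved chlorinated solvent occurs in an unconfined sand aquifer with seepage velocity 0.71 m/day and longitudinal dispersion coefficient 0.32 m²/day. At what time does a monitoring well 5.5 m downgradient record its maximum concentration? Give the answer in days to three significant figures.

7.14 days

For the 1D instantaneous-source solution, setting ∂C/∂t = 0 at fixed x gives v²t² + 2Dt − x² = 0, so t = (√(D² + v²x²) − D)/v².
√(D² + v²x²) = √(0.32² + 0.71² × 5.5²) = 3.918; v² = 0.5041.
t = (3.918 − 0.32)/0.5041 = 7.14 days (vs. the pure-advection estimate x/v = 7.75 d).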